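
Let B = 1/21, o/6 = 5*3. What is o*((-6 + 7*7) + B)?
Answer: 27120/7 ≈ 3874.3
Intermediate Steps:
o = 90 (o = 6*(5*3) = 6*15 = 90)
B = 1/21 ≈ 0.047619
o*((-6 + 7*7) + B) = 90*((-6 + 7*7) + 1/21) = 90*((-6 + 49) + 1/21) = 90*(43 + 1/21) = 90*(904/21) = 27120/7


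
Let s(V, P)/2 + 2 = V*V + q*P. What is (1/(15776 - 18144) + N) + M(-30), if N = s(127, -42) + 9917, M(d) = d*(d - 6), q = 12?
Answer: 100031423/2368 ≈ 42243.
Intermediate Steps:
M(d) = d*(-6 + d)
s(V, P) = -4 + 2*V² + 24*P (s(V, P) = -4 + 2*(V*V + 12*P) = -4 + 2*(V² + 12*P) = -4 + (2*V² + 24*P) = -4 + 2*V² + 24*P)
N = 41163 (N = (-4 + 2*127² + 24*(-42)) + 9917 = (-4 + 2*16129 - 1008) + 9917 = (-4 + 32258 - 1008) + 9917 = 31246 + 9917 = 41163)
(1/(15776 - 18144) + N) + M(-30) = (1/(15776 - 18144) + 41163) - 30*(-6 - 30) = (1/(-2368) + 41163) - 30*(-36) = (-1/2368 + 41163) + 1080 = 97473983/2368 + 1080 = 100031423/2368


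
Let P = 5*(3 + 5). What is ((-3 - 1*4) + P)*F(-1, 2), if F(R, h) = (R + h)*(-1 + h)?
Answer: 33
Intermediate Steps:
F(R, h) = (-1 + h)*(R + h)
P = 40 (P = 5*8 = 40)
((-3 - 1*4) + P)*F(-1, 2) = ((-3 - 1*4) + 40)*(2² - 1*(-1) - 1*2 - 1*2) = ((-3 - 4) + 40)*(4 + 1 - 2 - 2) = (-7 + 40)*1 = 33*1 = 33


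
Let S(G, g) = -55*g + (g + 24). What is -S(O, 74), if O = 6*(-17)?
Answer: 3972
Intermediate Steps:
O = -102
S(G, g) = 24 - 54*g (S(G, g) = -55*g + (24 + g) = 24 - 54*g)
-S(O, 74) = -(24 - 54*74) = -(24 - 3996) = -1*(-3972) = 3972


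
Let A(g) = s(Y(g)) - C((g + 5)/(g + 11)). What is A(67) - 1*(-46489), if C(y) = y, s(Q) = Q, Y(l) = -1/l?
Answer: 40491102/871 ≈ 46488.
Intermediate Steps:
A(g) = -1/g - (5 + g)/(11 + g) (A(g) = -1/g - (g + 5)/(g + 11) = -1/g - (5 + g)/(11 + g))
A(67) - 1*(-46489) = (-11 - 1*67 + 67*(-5 - 1*67))/(67*(11 + 67)) - 1*(-46489) = (1/67)*(-11 - 67 + 67*(-5 - 67))/78 + 46489 = (1/67)*(1/78)*(-11 - 67 + 67*(-72)) + 46489 = (1/67)*(1/78)*(-11 - 67 - 4824) + 46489 = (1/67)*(1/78)*(-4902) + 46489 = -817/871 + 46489 = 40491102/871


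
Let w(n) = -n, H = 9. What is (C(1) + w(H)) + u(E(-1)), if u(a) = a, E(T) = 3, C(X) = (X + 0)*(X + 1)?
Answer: -4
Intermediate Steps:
C(X) = X*(1 + X)
(C(1) + w(H)) + u(E(-1)) = (1*(1 + 1) - 1*9) + 3 = (1*2 - 9) + 3 = (2 - 9) + 3 = -7 + 3 = -4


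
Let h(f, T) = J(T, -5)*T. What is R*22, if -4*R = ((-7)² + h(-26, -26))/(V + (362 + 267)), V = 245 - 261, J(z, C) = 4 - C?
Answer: 2035/1226 ≈ 1.6599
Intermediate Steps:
V = -16
h(f, T) = 9*T (h(f, T) = (4 - 1*(-5))*T = (4 + 5)*T = 9*T)
R = 185/2452 (R = -((-7)² + 9*(-26))/(4*(-16 + (362 + 267))) = -(49 - 234)/(4*(-16 + 629)) = -(-185)/(4*613) = -¼*(-185/613) = 185/2452 ≈ 0.075449)
R*22 = (185/2452)*22 = 2035/1226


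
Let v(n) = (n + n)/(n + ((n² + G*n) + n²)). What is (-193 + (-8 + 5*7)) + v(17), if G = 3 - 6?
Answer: -2655/16 ≈ -165.94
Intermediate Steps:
G = -3
v(n) = 2*n/(-2*n + 2*n²) (v(n) = (n + n)/(n + ((n² - 3*n) + n²)) = (2*n)/(n + (-3*n + 2*n²)) = (2*n)/(-2*n + 2*n²) = 2*n/(-2*n + 2*n²))
(-193 + (-8 + 5*7)) + v(17) = (-193 + (-8 + 5*7)) + 1/(-1 + 17) = (-193 + (-8 + 35)) + 1/16 = (-193 + 27) + 1/16 = -166 + 1/16 = -2655/16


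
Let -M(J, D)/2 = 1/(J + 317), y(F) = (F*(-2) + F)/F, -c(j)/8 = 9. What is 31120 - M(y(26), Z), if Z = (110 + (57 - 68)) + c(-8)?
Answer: 4916961/158 ≈ 31120.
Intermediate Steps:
c(j) = -72 (c(j) = -8*9 = -72)
Z = 27 (Z = (110 + (57 - 68)) - 72 = (110 - 11) - 72 = 99 - 72 = 27)
y(F) = -1 (y(F) = (-2*F + F)/F = (-F)/F = -1)
M(J, D) = -2/(317 + J) (M(J, D) = -2/(J + 317) = -2/(317 + J))
31120 - M(y(26), Z) = 31120 - (-2)/(317 - 1) = 31120 - (-2)/316 = 31120 - 1*(-1/158) = 31120 + 1/158 = 4916961/158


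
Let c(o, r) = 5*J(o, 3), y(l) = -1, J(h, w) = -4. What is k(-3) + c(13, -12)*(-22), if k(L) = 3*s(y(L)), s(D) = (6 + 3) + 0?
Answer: 467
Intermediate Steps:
c(o, r) = -20 (c(o, r) = 5*(-4) = -20)
s(D) = 9 (s(D) = 9 + 0 = 9)
k(L) = 27 (k(L) = 3*9 = 27)
k(-3) + c(13, -12)*(-22) = 27 - 20*(-22) = 27 + 440 = 467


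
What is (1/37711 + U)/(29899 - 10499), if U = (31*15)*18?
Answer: 315641071/731593400 ≈ 0.43144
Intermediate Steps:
U = 8370 (U = 465*18 = 8370)
(1/37711 + U)/(29899 - 10499) = (1/37711 + 8370)/(29899 - 10499) = (1/37711 + 8370)/19400 = (315641071/37711)*(1/19400) = 315641071/731593400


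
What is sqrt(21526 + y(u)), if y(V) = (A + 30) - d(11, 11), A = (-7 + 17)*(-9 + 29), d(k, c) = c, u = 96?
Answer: sqrt(21745) ≈ 147.46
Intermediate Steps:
A = 200 (A = 10*20 = 200)
y(V) = 219 (y(V) = (200 + 30) - 1*11 = 230 - 11 = 219)
sqrt(21526 + y(u)) = sqrt(21526 + 219) = sqrt(21745)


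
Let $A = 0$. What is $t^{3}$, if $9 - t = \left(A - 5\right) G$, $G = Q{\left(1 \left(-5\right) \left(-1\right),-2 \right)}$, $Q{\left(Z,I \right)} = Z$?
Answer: $39304$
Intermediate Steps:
$G = 5$ ($G = 1 \left(-5\right) \left(-1\right) = \left(-5\right) \left(-1\right) = 5$)
$t = 34$ ($t = 9 - \left(0 - 5\right) 5 = 9 - \left(-5\right) 5 = 9 - -25 = 9 + 25 = 34$)
$t^{3} = 34^{3} = 39304$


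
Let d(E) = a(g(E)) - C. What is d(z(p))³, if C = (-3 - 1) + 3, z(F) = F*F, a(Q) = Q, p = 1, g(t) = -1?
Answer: 0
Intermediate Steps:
z(F) = F²
C = -1 (C = -4 + 3 = -1)
d(E) = 0 (d(E) = -1 - 1*(-1) = -1 + 1 = 0)
d(z(p))³ = 0³ = 0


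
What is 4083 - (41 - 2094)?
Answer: 6136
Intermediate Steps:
4083 - (41 - 2094) = 4083 - 1*(-2053) = 4083 + 2053 = 6136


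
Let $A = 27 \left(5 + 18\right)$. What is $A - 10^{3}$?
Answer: $-379$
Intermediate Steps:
$A = 621$ ($A = 27 \cdot 23 = 621$)
$A - 10^{3} = 621 - 10^{3} = 621 - 1000 = -379$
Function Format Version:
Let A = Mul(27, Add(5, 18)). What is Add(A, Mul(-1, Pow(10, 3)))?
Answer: -379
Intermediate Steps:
A = 621 (A = Mul(27, 23) = 621)
Add(A, Mul(-1, Pow(10, 3))) = Add(621, Mul(-1, Pow(10, 3))) = Add(621, Mul(-1, 1000)) = Add(621, -1000) = -379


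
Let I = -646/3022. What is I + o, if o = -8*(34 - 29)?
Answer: -60763/1511 ≈ -40.214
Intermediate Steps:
I = -323/1511 (I = -646*1/3022 = -323/1511 ≈ -0.21377)
o = -40 (o = -8*5 = -40)
I + o = -323/1511 - 40 = -60763/1511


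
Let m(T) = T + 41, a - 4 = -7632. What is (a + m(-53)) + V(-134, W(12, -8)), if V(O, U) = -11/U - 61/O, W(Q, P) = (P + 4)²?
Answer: -8190329/1072 ≈ -7640.2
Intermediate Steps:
W(Q, P) = (4 + P)²
V(O, U) = -61/O - 11/U
a = -7628 (a = 4 - 7632 = -7628)
m(T) = 41 + T
(a + m(-53)) + V(-134, W(12, -8)) = (-7628 + (41 - 53)) + (-61/(-134) - 11/(4 - 8)²) = (-7628 - 12) + (-61*(-1/134) - 11/((-4)²)) = -7640 + (61/134 - 11/16) = -7640 - 249/1072 = -8190329/1072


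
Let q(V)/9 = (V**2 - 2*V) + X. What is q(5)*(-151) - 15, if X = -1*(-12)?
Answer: -36708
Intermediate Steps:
X = 12
q(V) = 108 - 18*V + 9*V**2 (q(V) = 9*((V**2 - 2*V) + 12) = 9*(12 + V**2 - 2*V) = 108 - 18*V + 9*V**2)
q(5)*(-151) - 15 = (108 - 18*5 + 9*5**2)*(-151) - 15 = (108 - 90 + 9*25)*(-151) - 15 = (108 - 90 + 225)*(-151) - 15 = 243*(-151) - 15 = -36693 - 15 = -36708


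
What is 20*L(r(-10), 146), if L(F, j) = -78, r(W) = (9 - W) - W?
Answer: -1560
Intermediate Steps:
r(W) = 9 - 2*W
20*L(r(-10), 146) = 20*(-78) = -1560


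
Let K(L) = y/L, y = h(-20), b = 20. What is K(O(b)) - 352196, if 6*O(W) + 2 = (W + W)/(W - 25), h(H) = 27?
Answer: -1761061/5 ≈ -3.5221e+5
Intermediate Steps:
y = 27
O(W) = -⅓ + W/(3*(-25 + W)) (O(W) = -⅓ + ((W + W)/(W - 25))/6 = -⅓ + ((2*W)/(-25 + W))/6 = -⅓ + (2*W/(-25 + W))/6 = -⅓ + W/(3*(-25 + W)))
K(L) = 27/L
K(O(b)) - 352196 = 27/((25/(3*(-25 + 20)))) - 352196 = 27/(((25/3)/(-5))) - 352196 = 27/(((25/3)*(-⅕))) - 352196 = 27/(-5/3) - 352196 = 27*(-⅗) - 352196 = -81/5 - 352196 = -1761061/5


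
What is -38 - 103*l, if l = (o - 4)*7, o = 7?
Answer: -2201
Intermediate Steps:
l = 21 (l = (7 - 4)*7 = 3*7 = 21)
-38 - 103*l = -38 - 103*21 = -38 - 2163 = -2201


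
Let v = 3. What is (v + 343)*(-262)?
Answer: -90652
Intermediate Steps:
(v + 343)*(-262) = (3 + 343)*(-262) = 346*(-262) = -90652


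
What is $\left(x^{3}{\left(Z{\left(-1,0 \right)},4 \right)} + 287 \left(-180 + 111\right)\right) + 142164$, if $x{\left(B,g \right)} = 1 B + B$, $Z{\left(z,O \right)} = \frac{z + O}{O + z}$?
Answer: $122369$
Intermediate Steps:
$Z{\left(z,O \right)} = 1$ ($Z{\left(z,O \right)} = \frac{O + z}{O + z} = 1$)
$x{\left(B,g \right)} = 2 B$ ($x{\left(B,g \right)} = B + B = 2 B$)
$\left(x^{3}{\left(Z{\left(-1,0 \right)},4 \right)} + 287 \left(-180 + 111\right)\right) + 142164 = \left(\left(2 \cdot 1\right)^{3} + 287 \left(-180 + 111\right)\right) + 142164 = \left(2^{3} + 287 \left(-69\right)\right) + 142164 = \left(8 - 19803\right) + 142164 = -19795 + 142164 = 122369$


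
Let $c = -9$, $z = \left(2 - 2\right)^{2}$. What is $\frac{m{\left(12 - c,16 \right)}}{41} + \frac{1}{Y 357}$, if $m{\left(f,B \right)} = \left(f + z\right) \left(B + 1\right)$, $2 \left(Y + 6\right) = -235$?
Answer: $\frac{31479821}{3615339} \approx 8.7073$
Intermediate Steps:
$Y = - \frac{247}{2}$ ($Y = -6 + \frac{1}{2} \left(-235\right) = -6 - \frac{235}{2} = - \frac{247}{2} \approx -123.5$)
$z = 0$ ($z = 0^{2} = 0$)
$m{\left(f,B \right)} = f \left(1 + B\right)$ ($m{\left(f,B \right)} = \left(f + 0\right) \left(B + 1\right) = f \left(1 + B\right)$)
$\frac{m{\left(12 - c,16 \right)}}{41} + \frac{1}{Y 357} = \frac{\left(12 - -9\right) \left(1 + 16\right)}{41} + \frac{1}{\left(- \frac{247}{2}\right) 357} = \left(12 + 9\right) 17 \cdot \frac{1}{41} - \frac{2}{88179} = 21 \cdot 17 \cdot \frac{1}{41} - \frac{2}{88179} = 357 \cdot \frac{1}{41} - \frac{2}{88179} = \frac{357}{41} - \frac{2}{88179} = \frac{31479821}{3615339}$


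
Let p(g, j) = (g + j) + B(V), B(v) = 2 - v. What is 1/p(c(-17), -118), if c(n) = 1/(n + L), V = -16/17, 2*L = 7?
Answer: -459/52846 ≈ -0.0086856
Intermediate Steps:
L = 7/2 (L = (½)*7 = 7/2 ≈ 3.5000)
V = -16/17 (V = -16*1/17 = -16/17 ≈ -0.94118)
c(n) = 1/(7/2 + n) (c(n) = 1/(n + 7/2) = 1/(7/2 + n))
p(g, j) = 50/17 + g + j (p(g, j) = (g + j) + (2 - 1*(-16/17)) = (g + j) + (2 + 16/17) = (g + j) + 50/17 = 50/17 + g + j)
1/p(c(-17), -118) = 1/(50/17 + 2/(7 + 2*(-17)) - 118) = 1/(50/17 + 2/(7 - 34) - 118) = 1/(50/17 + 2/(-27) - 118) = 1/(50/17 + 2*(-1/27) - 118) = 1/(50/17 - 2/27 - 118) = 1/(-52846/459) = -459/52846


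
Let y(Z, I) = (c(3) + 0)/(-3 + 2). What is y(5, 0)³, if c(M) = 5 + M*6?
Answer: -12167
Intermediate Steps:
c(M) = 5 + 6*M
y(Z, I) = -23 (y(Z, I) = ((5 + 6*3) + 0)/(-3 + 2) = ((5 + 18) + 0)/(-1) = (23 + 0)*(-1) = 23*(-1) = -23)
y(5, 0)³ = (-23)³ = -12167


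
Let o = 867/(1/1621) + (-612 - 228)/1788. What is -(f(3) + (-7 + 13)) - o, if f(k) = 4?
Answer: -209407063/149 ≈ -1.4054e+6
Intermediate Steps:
o = 209405573/149 (o = 867/(1/1621) - 840*1/1788 = 867*1621 - 70/149 = 1405407 - 70/149 = 209405573/149 ≈ 1.4054e+6)
-(f(3) + (-7 + 13)) - o = -(4 + (-7 + 13)) - 1*209405573/149 = -(4 + 6) - 209405573/149 = -1*10 - 209405573/149 = -10 - 209405573/149 = -209407063/149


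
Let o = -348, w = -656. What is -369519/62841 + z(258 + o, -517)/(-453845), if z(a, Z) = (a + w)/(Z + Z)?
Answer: -28901057558876/4914959358155 ≈ -5.8802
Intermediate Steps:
z(a, Z) = (-656 + a)/(2*Z) (z(a, Z) = (a - 656)/(Z + Z) = (-656 + a)/((2*Z)) = (-656 + a)*(1/(2*Z)) = (-656 + a)/(2*Z))
-369519/62841 + z(258 + o, -517)/(-453845) = -369519/62841 + ((½)*(-656 + (258 - 348))/(-517))/(-453845) = -369519*1/62841 + ((½)*(-1/517)*(-656 - 90))*(-1/453845) = -123173/20947 + ((½)*(-1/517)*(-746))*(-1/453845) = -123173/20947 + (373/517)*(-1/453845) = -123173/20947 - 373/234637865 = -28901057558876/4914959358155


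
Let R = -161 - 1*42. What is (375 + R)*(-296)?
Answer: -50912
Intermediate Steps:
R = -203 (R = -161 - 42 = -203)
(375 + R)*(-296) = (375 - 203)*(-296) = 172*(-296) = -50912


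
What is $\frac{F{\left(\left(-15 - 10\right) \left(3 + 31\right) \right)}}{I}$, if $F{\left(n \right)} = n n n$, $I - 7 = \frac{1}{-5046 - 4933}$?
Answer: $- \frac{1532088343750}{17463} \approx -8.7733 \cdot 10^{7}$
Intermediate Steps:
$I = \frac{69852}{9979}$ ($I = 7 + \frac{1}{-5046 - 4933} = 7 + \frac{1}{-9979} = 7 - \frac{1}{9979} = \frac{69852}{9979} \approx 6.9999$)
$F{\left(n \right)} = n^{3}$ ($F{\left(n \right)} = n n^{2} = n^{3}$)
$\frac{F{\left(\left(-15 - 10\right) \left(3 + 31\right) \right)}}{I} = \frac{\left(\left(-15 - 10\right) \left(3 + 31\right)\right)^{3}}{\frac{69852}{9979}} = \left(\left(-25\right) 34\right)^{3} \cdot \frac{9979}{69852} = \left(-850\right)^{3} \cdot \frac{9979}{69852} = \left(-614125000\right) \frac{9979}{69852} = - \frac{1532088343750}{17463}$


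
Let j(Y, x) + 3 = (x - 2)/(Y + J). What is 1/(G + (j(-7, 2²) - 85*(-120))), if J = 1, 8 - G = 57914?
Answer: -3/143128 ≈ -2.0960e-5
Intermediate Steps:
G = -57906 (G = 8 - 1*57914 = 8 - 57914 = -57906)
j(Y, x) = -3 + (-2 + x)/(1 + Y) (j(Y, x) = -3 + (x - 2)/(Y + 1) = -3 + (-2 + x)/(1 + Y))
1/(G + (j(-7, 2²) - 85*(-120))) = 1/(-57906 + ((-5 + 2² - 3*(-7))/(1 - 7) - 85*(-120))) = 1/(-57906 + ((-5 + 4 + 21)/(-6) + 10200)) = 1/(-57906 + (-⅙*20 + 10200)) = 1/(-57906 + (-10/3 + 10200)) = 1/(-57906 + 30590/3) = 1/(-143128/3) = -3/143128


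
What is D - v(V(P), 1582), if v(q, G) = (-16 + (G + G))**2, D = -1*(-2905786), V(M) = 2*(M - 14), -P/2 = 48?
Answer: -7004118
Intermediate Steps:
P = -96 (P = -2*48 = -96)
V(M) = -28 + 2*M (V(M) = 2*(-14 + M) = -28 + 2*M)
D = 2905786
v(q, G) = (-16 + 2*G)**2
D - v(V(P), 1582) = 2905786 - 4*(-8 + 1582)**2 = 2905786 - 4*1574**2 = 2905786 - 4*2477476 = 2905786 - 1*9909904 = 2905786 - 9909904 = -7004118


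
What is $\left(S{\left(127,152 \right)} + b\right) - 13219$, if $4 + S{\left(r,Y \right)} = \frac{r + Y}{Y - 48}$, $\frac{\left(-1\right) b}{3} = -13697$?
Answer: $\frac{2898551}{104} \approx 27871.0$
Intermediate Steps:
$b = 41091$ ($b = \left(-3\right) \left(-13697\right) = 41091$)
$S{\left(r,Y \right)} = -4 + \frac{Y + r}{-48 + Y}$ ($S{\left(r,Y \right)} = -4 + \frac{r + Y}{Y - 48} = -4 + \frac{Y + r}{-48 + Y}$)
$\left(S{\left(127,152 \right)} + b\right) - 13219 = \left(\frac{192 + 127 - 456}{-48 + 152} + 41091\right) - 13219 = \left(\frac{192 + 127 - 456}{104} + 41091\right) - 13219 = \left(\frac{1}{104} \left(-137\right) + 41091\right) - 13219 = \left(- \frac{137}{104} + 41091\right) - 13219 = \frac{4273327}{104} - 13219 = \frac{2898551}{104}$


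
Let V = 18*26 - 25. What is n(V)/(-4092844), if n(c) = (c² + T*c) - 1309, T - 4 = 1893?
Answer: -1035311/4092844 ≈ -0.25296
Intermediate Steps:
T = 1897 (T = 4 + 1893 = 1897)
V = 443 (V = 468 - 25 = 443)
n(c) = -1309 + c² + 1897*c (n(c) = (c² + 1897*c) - 1309 = -1309 + c² + 1897*c)
n(V)/(-4092844) = (-1309 + 443² + 1897*443)/(-4092844) = (-1309 + 196249 + 840371)*(-1/4092844) = 1035311*(-1/4092844) = -1035311/4092844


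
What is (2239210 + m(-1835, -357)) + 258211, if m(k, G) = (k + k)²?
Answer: 15966321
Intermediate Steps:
m(k, G) = 4*k² (m(k, G) = (2*k)² = 4*k²)
(2239210 + m(-1835, -357)) + 258211 = (2239210 + 4*(-1835)²) + 258211 = (2239210 + 4*3367225) + 258211 = (2239210 + 13468900) + 258211 = 15708110 + 258211 = 15966321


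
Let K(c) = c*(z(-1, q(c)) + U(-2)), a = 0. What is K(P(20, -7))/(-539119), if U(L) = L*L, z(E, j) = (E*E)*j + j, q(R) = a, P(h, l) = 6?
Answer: -24/539119 ≈ -4.4517e-5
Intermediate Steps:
q(R) = 0
z(E, j) = j + j*E**2 (z(E, j) = E**2*j + j = j*E**2 + j = j + j*E**2)
U(L) = L**2
K(c) = 4*c (K(c) = c*(0*(1 + (-1)**2) + (-2)**2) = c*(0*(1 + 1) + 4) = c*(0*2 + 4) = c*(0 + 4) = c*4 = 4*c)
K(P(20, -7))/(-539119) = (4*6)/(-539119) = 24*(-1/539119) = -24/539119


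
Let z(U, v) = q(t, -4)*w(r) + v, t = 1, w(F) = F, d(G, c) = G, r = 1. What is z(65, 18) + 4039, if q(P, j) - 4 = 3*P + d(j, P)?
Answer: 4060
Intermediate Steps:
q(P, j) = 4 + j + 3*P (q(P, j) = 4 + (3*P + j) = 4 + (j + 3*P) = 4 + j + 3*P)
z(U, v) = 3 + v (z(U, v) = (4 - 4 + 3*1)*1 + v = (4 - 4 + 3)*1 + v = 3*1 + v = 3 + v)
z(65, 18) + 4039 = (3 + 18) + 4039 = 21 + 4039 = 4060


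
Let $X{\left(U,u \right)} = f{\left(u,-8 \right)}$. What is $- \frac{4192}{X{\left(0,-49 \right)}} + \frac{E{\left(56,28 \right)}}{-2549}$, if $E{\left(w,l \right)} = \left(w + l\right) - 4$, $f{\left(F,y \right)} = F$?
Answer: $\frac{10681488}{124901} \approx 85.52$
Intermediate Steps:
$X{\left(U,u \right)} = u$
$E{\left(w,l \right)} = -4 + l + w$ ($E{\left(w,l \right)} = \left(l + w\right) - 4 = -4 + l + w$)
$- \frac{4192}{X{\left(0,-49 \right)}} + \frac{E{\left(56,28 \right)}}{-2549} = - \frac{4192}{-49} + \frac{-4 + 28 + 56}{-2549} = \left(-4192\right) \left(- \frac{1}{49}\right) + 80 \left(- \frac{1}{2549}\right) = \frac{4192}{49} - \frac{80}{2549} = \frac{10681488}{124901}$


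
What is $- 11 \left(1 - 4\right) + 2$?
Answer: $35$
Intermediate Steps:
$- 11 \left(1 - 4\right) + 2 = \left(-11\right) \left(-3\right) + 2 = 33 + 2 = 35$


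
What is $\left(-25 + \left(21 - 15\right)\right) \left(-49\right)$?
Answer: $931$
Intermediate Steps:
$\left(-25 + \left(21 - 15\right)\right) \left(-49\right) = \left(-25 + 6\right) \left(-49\right) = \left(-19\right) \left(-49\right) = 931$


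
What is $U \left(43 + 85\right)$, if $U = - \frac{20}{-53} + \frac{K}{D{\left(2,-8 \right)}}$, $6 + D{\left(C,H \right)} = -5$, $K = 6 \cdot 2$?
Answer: $- \frac{53248}{583} \approx -91.334$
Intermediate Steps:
$K = 12$
$D{\left(C,H \right)} = -11$ ($D{\left(C,H \right)} = -6 - 5 = -11$)
$U = - \frac{416}{583}$ ($U = - \frac{20}{-53} + \frac{12}{-11} = \left(-20\right) \left(- \frac{1}{53}\right) + 12 \left(- \frac{1}{11}\right) = \frac{20}{53} - \frac{12}{11} = - \frac{416}{583} \approx -0.71355$)
$U \left(43 + 85\right) = - \frac{416 \left(43 + 85\right)}{583} = \left(- \frac{416}{583}\right) 128 = - \frac{53248}{583}$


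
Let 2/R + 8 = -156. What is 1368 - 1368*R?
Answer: 56772/41 ≈ 1384.7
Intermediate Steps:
R = -1/82 (R = 2/(-8 - 156) = 2/(-164) = 2*(-1/164) = -1/82 ≈ -0.012195)
1368 - 1368*R = 1368 - 1368*(-1/82) = 1368 + 684/41 = 56772/41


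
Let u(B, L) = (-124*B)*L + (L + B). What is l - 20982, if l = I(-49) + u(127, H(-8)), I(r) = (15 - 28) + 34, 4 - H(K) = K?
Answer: -209798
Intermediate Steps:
H(K) = 4 - K
I(r) = 21 (I(r) = -13 + 34 = 21)
u(B, L) = B + L - 124*B*L (u(B, L) = -124*B*L + (B + L) = B + L - 124*B*L)
l = -188816 (l = 21 + (127 + (4 - 1*(-8)) - 124*127*(4 - 1*(-8))) = 21 + (127 + (4 + 8) - 124*127*(4 + 8)) = 21 + (127 + 12 - 124*127*12) = 21 + (127 + 12 - 188976) = 21 - 188837 = -188816)
l - 20982 = -188816 - 20982 = -209798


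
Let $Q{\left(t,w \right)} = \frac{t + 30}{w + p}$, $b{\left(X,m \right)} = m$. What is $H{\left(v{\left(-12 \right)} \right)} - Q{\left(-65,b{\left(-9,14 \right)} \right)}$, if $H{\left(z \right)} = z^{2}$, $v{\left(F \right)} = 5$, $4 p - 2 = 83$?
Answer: $\frac{3665}{141} \approx 25.993$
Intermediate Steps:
$p = \frac{85}{4}$ ($p = \frac{1}{2} + \frac{1}{4} \cdot 83 = \frac{1}{2} + \frac{83}{4} = \frac{85}{4} \approx 21.25$)
$Q{\left(t,w \right)} = \frac{30 + t}{\frac{85}{4} + w}$ ($Q{\left(t,w \right)} = \frac{t + 30}{w + \frac{85}{4}} = \frac{30 + t}{\frac{85}{4} + w}$)
$H{\left(v{\left(-12 \right)} \right)} - Q{\left(-65,b{\left(-9,14 \right)} \right)} = 5^{2} - \frac{4 \left(30 - 65\right)}{85 + 4 \cdot 14} = 25 - 4 \frac{1}{85 + 56} \left(-35\right) = 25 - 4 \cdot \frac{1}{141} \left(-35\right) = 25 - - \frac{140}{141} = 25 + \frac{140}{141} = \frac{3665}{141}$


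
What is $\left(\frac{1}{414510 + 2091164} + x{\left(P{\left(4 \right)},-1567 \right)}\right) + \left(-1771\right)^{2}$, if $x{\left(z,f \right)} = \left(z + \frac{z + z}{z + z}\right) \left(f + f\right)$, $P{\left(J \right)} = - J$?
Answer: $\frac{7882457013183}{2505674} \approx 3.1458 \cdot 10^{6}$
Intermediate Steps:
$x{\left(z,f \right)} = 2 f \left(1 + z\right)$ ($x{\left(z,f \right)} = \left(z + \frac{2 z}{2 z}\right) 2 f = \left(z + 2 z \frac{1}{2 z}\right) 2 f = \left(z + 1\right) 2 f = \left(1 + z\right) 2 f = 2 f \left(1 + z\right)$)
$\left(\frac{1}{414510 + 2091164} + x{\left(P{\left(4 \right)},-1567 \right)}\right) + \left(-1771\right)^{2} = \left(\frac{1}{414510 + 2091164} + 2 \left(-1567\right) \left(1 - 4\right)\right) + \left(-1771\right)^{2} = \left(\frac{1}{2505674} + 2 \left(-1567\right) \left(1 - 4\right)\right) + 3136441 = \left(\frac{1}{2505674} + 2 \left(-1567\right) \left(-3\right)\right) + 3136441 = \left(\frac{1}{2505674} + 9402\right) + 3136441 = \frac{23558346949}{2505674} + 3136441 = \frac{7882457013183}{2505674}$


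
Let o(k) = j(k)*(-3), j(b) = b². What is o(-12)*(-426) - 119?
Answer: 183913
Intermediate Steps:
o(k) = -3*k² (o(k) = k²*(-3) = -3*k²)
o(-12)*(-426) - 119 = -3*(-12)²*(-426) - 119 = -3*144*(-426) - 119 = -432*(-426) - 119 = 184032 - 119 = 183913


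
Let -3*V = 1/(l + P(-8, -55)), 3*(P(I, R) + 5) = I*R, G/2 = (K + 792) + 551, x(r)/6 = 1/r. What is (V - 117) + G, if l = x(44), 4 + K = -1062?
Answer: 4089861/9359 ≈ 437.00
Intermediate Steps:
x(r) = 6/r
K = -1066 (K = -4 - 1062 = -1066)
l = 3/22 (l = 6/44 = 6*(1/44) = 3/22 ≈ 0.13636)
G = 554 (G = 2*((-1066 + 792) + 551) = 2*(-274 + 551) = 2*277 = 554)
P(I, R) = -5 + I*R/3 (P(I, R) = -5 + (I*R)/3 = -5 + I*R/3)
V = -22/9359 (V = -1/(3*(3/22 + (-5 + (1/3)*(-8)*(-55)))) = -1/(3*(3/22 + (-5 + 440/3))) = -1/(3*(3/22 + 425/3)) = -1/(3*9359/66) = -1/3*66/9359 = -22/9359 ≈ -0.0023507)
(V - 117) + G = (-22/9359 - 117) + 554 = -1095025/9359 + 554 = 4089861/9359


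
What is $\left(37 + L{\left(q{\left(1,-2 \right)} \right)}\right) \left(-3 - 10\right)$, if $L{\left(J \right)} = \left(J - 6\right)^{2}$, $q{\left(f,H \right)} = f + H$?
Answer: $-1118$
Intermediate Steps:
$q{\left(f,H \right)} = H + f$
$L{\left(J \right)} = \left(-6 + J\right)^{2}$ ($L{\left(J \right)} = \left(J - 6\right)^{2} = \left(-6 + J\right)^{2}$)
$\left(37 + L{\left(q{\left(1,-2 \right)} \right)}\right) \left(-3 - 10\right) = \left(37 + \left(-6 + \left(-2 + 1\right)\right)^{2}\right) \left(-3 - 10\right) = \left(37 + \left(-6 - 1\right)^{2}\right) \left(-13\right) = \left(37 + \left(-7\right)^{2}\right) \left(-13\right) = \left(37 + 49\right) \left(-13\right) = 86 \left(-13\right) = -1118$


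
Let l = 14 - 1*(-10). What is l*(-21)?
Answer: -504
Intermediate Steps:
l = 24 (l = 14 + 10 = 24)
l*(-21) = 24*(-21) = -504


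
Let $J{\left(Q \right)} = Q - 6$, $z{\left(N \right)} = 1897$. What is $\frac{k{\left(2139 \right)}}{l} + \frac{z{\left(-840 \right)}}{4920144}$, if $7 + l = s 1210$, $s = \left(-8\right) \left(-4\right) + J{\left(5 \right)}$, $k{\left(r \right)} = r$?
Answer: $\frac{1177259023}{20502240048} \approx 0.057421$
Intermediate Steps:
$J{\left(Q \right)} = -6 + Q$ ($J{\left(Q \right)} = Q - 6 = -6 + Q$)
$s = 31$ ($s = \left(-8\right) \left(-4\right) + \left(-6 + 5\right) = 32 - 1 = 31$)
$l = 37503$ ($l = -7 + 31 \cdot 1210 = -7 + 37510 = 37503$)
$\frac{k{\left(2139 \right)}}{l} + \frac{z{\left(-840 \right)}}{4920144} = \frac{2139}{37503} + \frac{1897}{4920144} = 2139 \cdot \frac{1}{37503} + 1897 \cdot \frac{1}{4920144} = \frac{713}{12501} + \frac{1897}{4920144} = \frac{1177259023}{20502240048}$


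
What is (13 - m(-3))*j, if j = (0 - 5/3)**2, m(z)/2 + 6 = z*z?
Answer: 175/9 ≈ 19.444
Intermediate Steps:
m(z) = -12 + 2*z**2 (m(z) = -12 + 2*(z*z) = -12 + 2*z**2)
j = 25/9 (j = (0 - 5*1/3)**2 = (0 - 5/3)**2 = (-5/3)**2 = 25/9 ≈ 2.7778)
(13 - m(-3))*j = (13 - (-12 + 2*(-3)**2))*(25/9) = (13 - (-12 + 2*9))*(25/9) = (13 - (-12 + 18))*(25/9) = (13 - 1*6)*(25/9) = (13 - 6)*(25/9) = 7*(25/9) = 175/9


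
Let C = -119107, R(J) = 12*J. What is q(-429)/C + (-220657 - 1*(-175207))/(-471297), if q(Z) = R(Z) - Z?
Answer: 2545821231/18711590593 ≈ 0.13606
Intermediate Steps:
q(Z) = 11*Z (q(Z) = 12*Z - Z = 11*Z)
q(-429)/C + (-220657 - 1*(-175207))/(-471297) = (11*(-429))/(-119107) + (-220657 - 1*(-175207))/(-471297) = -4719*(-1/119107) + (-220657 + 175207)*(-1/471297) = 4719/119107 - 45450*(-1/471297) = 4719/119107 + 15150/157099 = 2545821231/18711590593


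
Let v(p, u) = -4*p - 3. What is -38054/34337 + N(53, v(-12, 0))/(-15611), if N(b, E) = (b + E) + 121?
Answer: -601580797/536034907 ≈ -1.1223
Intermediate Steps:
v(p, u) = -3 - 4*p
N(b, E) = 121 + E + b (N(b, E) = (E + b) + 121 = 121 + E + b)
-38054/34337 + N(53, v(-12, 0))/(-15611) = -38054/34337 + (121 + (-3 - 4*(-12)) + 53)/(-15611) = -38054*1/34337 + (121 + (-3 + 48) + 53)*(-1/15611) = -38054/34337 + (121 + 45 + 53)*(-1/15611) = -38054/34337 + 219*(-1/15611) = -38054/34337 - 219/15611 = -601580797/536034907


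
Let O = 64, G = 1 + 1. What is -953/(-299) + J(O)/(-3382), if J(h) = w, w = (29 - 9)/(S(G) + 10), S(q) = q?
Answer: 9667643/3033654 ≈ 3.1868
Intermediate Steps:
G = 2
w = 5/3 (w = (29 - 9)/(2 + 10) = 20/12 = 20*(1/12) = 5/3 ≈ 1.6667)
J(h) = 5/3
-953/(-299) + J(O)/(-3382) = -953/(-299) + (5/3)/(-3382) = -953*(-1/299) + (5/3)*(-1/3382) = 953/299 - 5/10146 = 9667643/3033654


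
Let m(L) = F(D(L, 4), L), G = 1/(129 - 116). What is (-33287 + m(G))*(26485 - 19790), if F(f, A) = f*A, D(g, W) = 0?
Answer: -222856465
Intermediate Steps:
G = 1/13 ≈ 0.076923
F(f, A) = A*f
m(L) = 0 (m(L) = L*0 = 0)
(-33287 + m(G))*(26485 - 19790) = (-33287 + 0)*(26485 - 19790) = -33287*6695 = -222856465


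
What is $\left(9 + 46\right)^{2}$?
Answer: $3025$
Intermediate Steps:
$\left(9 + 46\right)^{2} = 55^{2} = 3025$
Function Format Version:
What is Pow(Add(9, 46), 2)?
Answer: 3025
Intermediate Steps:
Pow(Add(9, 46), 2) = Pow(55, 2) = 3025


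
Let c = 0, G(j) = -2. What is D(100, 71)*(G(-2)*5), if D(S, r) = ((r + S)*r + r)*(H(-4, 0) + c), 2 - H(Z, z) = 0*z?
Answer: -244240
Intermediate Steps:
H(Z, z) = 2 (H(Z, z) = 2 - 0*z = 2 - 1*0 = 2 + 0 = 2)
D(S, r) = 2*r + 2*r*(S + r) (D(S, r) = ((r + S)*r + r)*(2 + 0) = ((S + r)*r + r)*2 = (r*(S + r) + r)*2 = (r + r*(S + r))*2 = 2*r + 2*r*(S + r))
D(100, 71)*(G(-2)*5) = (2*71*(1 + 100 + 71))*(-2*5) = (2*71*172)*(-10) = 24424*(-10) = -244240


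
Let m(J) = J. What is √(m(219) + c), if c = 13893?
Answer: 84*√2 ≈ 118.79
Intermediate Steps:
√(m(219) + c) = √(219 + 13893) = √14112 = 84*√2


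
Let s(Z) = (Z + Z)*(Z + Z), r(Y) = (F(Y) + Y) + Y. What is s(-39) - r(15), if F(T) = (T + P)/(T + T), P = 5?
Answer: 18160/3 ≈ 6053.3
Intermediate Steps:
F(T) = (5 + T)/(2*T) (F(T) = (T + 5)/(T + T) = (5 + T)/((2*T)) = (5 + T)*(1/(2*T)) = (5 + T)/(2*T))
r(Y) = 2*Y + (5 + Y)/(2*Y) (r(Y) = ((5 + Y)/(2*Y) + Y) + Y = (Y + (5 + Y)/(2*Y)) + Y = 2*Y + (5 + Y)/(2*Y))
s(Z) = 4*Z**2 (s(Z) = (2*Z)*(2*Z) = 4*Z**2)
s(-39) - r(15) = 4*(-39)**2 - (5 + 15 + 4*15**2)/(2*15) = 4*1521 - (5 + 15 + 4*225)/(2*15) = 6084 - (5 + 15 + 900)/(2*15) = 6084 - 920/(2*15) = 6084 - 1*92/3 = 6084 - 92/3 = 18160/3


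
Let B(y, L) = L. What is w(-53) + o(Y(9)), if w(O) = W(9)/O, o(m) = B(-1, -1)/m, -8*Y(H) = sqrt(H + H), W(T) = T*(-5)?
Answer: 45/53 + 4*sqrt(2)/3 ≈ 2.7347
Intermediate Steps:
W(T) = -5*T
Y(H) = -sqrt(2)*sqrt(H)/8 (Y(H) = -sqrt(H + H)/8 = -sqrt(2)*sqrt(H)/8)
o(m) = -1/m
w(O) = -45/O (w(O) = (-5*9)/O = -45/O)
w(-53) + o(Y(9)) = -45/(-53) - 1/((-sqrt(2)*sqrt(9)/8)) = -45*(-1/53) - 1/((-1/8*sqrt(2)*3)) = 45/53 - 1/((-3*sqrt(2)/8)) = 45/53 - (-4)*sqrt(2)/3 = 45/53 + 4*sqrt(2)/3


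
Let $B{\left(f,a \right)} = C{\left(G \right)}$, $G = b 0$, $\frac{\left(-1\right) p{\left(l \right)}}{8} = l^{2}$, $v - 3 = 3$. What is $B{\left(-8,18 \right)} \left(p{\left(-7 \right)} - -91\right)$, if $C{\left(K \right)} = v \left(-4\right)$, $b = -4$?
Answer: $7224$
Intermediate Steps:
$v = 6$ ($v = 3 + 3 = 6$)
$p{\left(l \right)} = - 8 l^{2}$
$G = 0$ ($G = \left(-4\right) 0 = 0$)
$C{\left(K \right)} = -24$ ($C{\left(K \right)} = 6 \left(-4\right) = -24$)
$B{\left(f,a \right)} = -24$
$B{\left(-8,18 \right)} \left(p{\left(-7 \right)} - -91\right) = - 24 \left(- 8 \left(-7\right)^{2} - -91\right) = - 24 \left(\left(-8\right) 49 + 91\right) = - 24 \left(-392 + 91\right) = \left(-24\right) \left(-301\right) = 7224$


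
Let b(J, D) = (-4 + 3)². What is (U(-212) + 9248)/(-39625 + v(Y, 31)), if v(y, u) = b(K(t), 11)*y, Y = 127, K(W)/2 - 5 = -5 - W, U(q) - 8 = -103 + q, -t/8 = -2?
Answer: -8941/39498 ≈ -0.22637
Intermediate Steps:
t = 16 (t = -8*(-2) = 16)
U(q) = -95 + q (U(q) = 8 + (-103 + q) = -95 + q)
K(W) = -2*W (K(W) = 10 + 2*(-5 - W) = 10 + (-10 - 2*W) = -2*W)
b(J, D) = 1 (b(J, D) = (-1)² = 1)
v(y, u) = y (v(y, u) = 1*y = y)
(U(-212) + 9248)/(-39625 + v(Y, 31)) = ((-95 - 212) + 9248)/(-39625 + 127) = (-307 + 9248)/(-39498) = 8941*(-1/39498) = -8941/39498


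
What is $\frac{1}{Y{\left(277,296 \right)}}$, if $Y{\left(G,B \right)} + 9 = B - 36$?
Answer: $\frac{1}{251} \approx 0.0039841$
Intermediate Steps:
$Y{\left(G,B \right)} = -45 + B$ ($Y{\left(G,B \right)} = -9 + \left(B - 36\right) = -9 + \left(-36 + B\right) = -45 + B$)
$\frac{1}{Y{\left(277,296 \right)}} = \frac{1}{-45 + 296} = \frac{1}{251}$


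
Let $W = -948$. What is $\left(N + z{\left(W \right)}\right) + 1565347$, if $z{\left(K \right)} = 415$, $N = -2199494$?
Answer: $-633732$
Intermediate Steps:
$\left(N + z{\left(W \right)}\right) + 1565347 = \left(-2199494 + 415\right) + 1565347 = -2199079 + 1565347 = -633732$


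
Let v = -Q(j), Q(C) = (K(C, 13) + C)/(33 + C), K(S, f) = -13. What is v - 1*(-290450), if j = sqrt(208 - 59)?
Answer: 136511789/470 - 23*sqrt(149)/470 ≈ 2.9045e+5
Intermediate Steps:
j = sqrt(149) ≈ 12.207
Q(C) = (-13 + C)/(33 + C)
v = -(-13 + sqrt(149))/(33 + sqrt(149)) ≈ 0.017552
v - 1*(-290450) = (289/470 - 23*sqrt(149)/470) - 1*(-290450) = (289/470 - 23*sqrt(149)/470) + 290450 = 136511789/470 - 23*sqrt(149)/470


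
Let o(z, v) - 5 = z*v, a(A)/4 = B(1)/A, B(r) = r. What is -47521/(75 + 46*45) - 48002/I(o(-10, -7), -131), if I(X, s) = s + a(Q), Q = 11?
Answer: 354773171/1027455 ≈ 345.29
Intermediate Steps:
a(A) = 4/A (a(A) = 4*(1/A) = 4/A)
o(z, v) = 5 + v*z (o(z, v) = 5 + z*v = 5 + v*z)
I(X, s) = 4/11 + s (I(X, s) = s + 4/11 = 4/11 + s)
-47521/(75 + 46*45) - 48002/I(o(-10, -7), -131) = -47521/(75 + 46*45) - 48002/(4/11 - 131) = -47521/(75 + 2070) - 48002/(-1437/11) = -47521/2145 - 48002*(-11/1437) = -47521*1/2145 + 528022/1437 = -47521/2145 + 528022/1437 = 354773171/1027455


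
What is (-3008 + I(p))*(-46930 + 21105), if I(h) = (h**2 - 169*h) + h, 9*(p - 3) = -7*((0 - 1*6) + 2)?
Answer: 8361695975/81 ≈ 1.0323e+8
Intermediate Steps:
p = 55/9 (p = 3 + (-7*((0 - 1*6) + 2))/9 = 3 + (-7*((0 - 6) + 2))/9 = 3 + (-7*(-6 + 2))/9 = 3 + (-7*(-4))/9 = 3 + (1/9)*28 = 3 + 28/9 = 55/9 ≈ 6.1111)
I(h) = h**2 - 168*h
(-3008 + I(p))*(-46930 + 21105) = (-3008 + 55*(-168 + 55/9)/9)*(-46930 + 21105) = (-3008 + (55/9)*(-1457/9))*(-25825) = (-3008 - 80135/81)*(-25825) = -323783/81*(-25825) = 8361695975/81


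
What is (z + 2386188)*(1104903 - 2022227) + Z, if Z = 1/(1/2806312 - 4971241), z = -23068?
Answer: -30241916017912206871004392/13950853273191 ≈ -2.1677e+12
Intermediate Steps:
Z = -2806312/13950853273191 (Z = 1/(1/2806312 - 4971241) = 1/(-13950853273191/2806312) = -2806312/13950853273191 ≈ -2.0116e-7)
(z + 2386188)*(1104903 - 2022227) + Z = (-23068 + 2386188)*(1104903 - 2022227) - 2806312/13950853273191 = 2363120*(-917324) - 2806312/13950853273191 = -2167746690880 - 2806312/13950853273191 = -30241916017912206871004392/13950853273191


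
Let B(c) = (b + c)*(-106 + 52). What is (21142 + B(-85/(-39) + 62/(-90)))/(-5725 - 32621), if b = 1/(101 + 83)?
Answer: -125946061/229309080 ≈ -0.54924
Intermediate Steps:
b = 1/184 ≈ 0.0054348
B(c) = -27/92 - 54*c (B(c) = (1/184 + c)*(-106 + 52) = (1/184 + c)*(-54) = -27/92 - 54*c)
(21142 + B(-85/(-39) + 62/(-90)))/(-5725 - 32621) = (21142 + (-27/92 - 54*(-85/(-39) + 62/(-90))))/(-5725 - 32621) = (21142 + (-27/92 - 54*(-85*(-1/39) + 62*(-1/90))))/(-38346) = (21142 + (-27/92 - 54*(85/39 - 31/45)))*(-1/38346) = (21142 + (-27/92 - 54*872/585))*(-1/38346) = (21142 + (-27/92 - 5232/65))*(-1/38346) = (21142 - 483099/5980)*(-1/38346) = (125946061/5980)*(-1/38346) = -125946061/229309080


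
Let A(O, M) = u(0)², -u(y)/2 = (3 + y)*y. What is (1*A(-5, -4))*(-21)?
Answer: 0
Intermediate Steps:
u(y) = -2*y*(3 + y) (u(y) = -2*(3 + y)*y = -2*y*(3 + y))
A(O, M) = 0 (A(O, M) = (-2*0*(3 + 0))² = (-2*0*3)² = 0² = 0)
(1*A(-5, -4))*(-21) = (1*0)*(-21) = 0*(-21) = 0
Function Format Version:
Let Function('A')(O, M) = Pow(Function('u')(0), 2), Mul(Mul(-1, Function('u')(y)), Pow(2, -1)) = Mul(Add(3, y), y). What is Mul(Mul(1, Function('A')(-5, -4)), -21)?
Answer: 0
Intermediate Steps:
Function('u')(y) = Mul(-2, y, Add(3, y)) (Function('u')(y) = Mul(-2, Mul(Add(3, y), y)) = Mul(-2, Mul(y, Add(3, y))) = Mul(-2, y, Add(3, y)))
Function('A')(O, M) = 0 (Function('A')(O, M) = Pow(Mul(-2, 0, Add(3, 0)), 2) = Pow(Mul(-2, 0, 3), 2) = Pow(0, 2) = 0)
Mul(Mul(1, Function('A')(-5, -4)), -21) = Mul(Mul(1, 0), -21) = Mul(0, -21) = 0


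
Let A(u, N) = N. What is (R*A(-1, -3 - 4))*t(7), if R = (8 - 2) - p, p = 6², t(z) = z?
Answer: 1470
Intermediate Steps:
p = 36
R = -30 (R = (8 - 2) - 1*36 = 6 - 36 = -30)
(R*A(-1, -3 - 4))*t(7) = -30*(-3 - 4)*7 = -30*(-7)*7 = 210*7 = 1470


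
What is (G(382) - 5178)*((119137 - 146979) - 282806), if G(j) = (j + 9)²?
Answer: -45883641544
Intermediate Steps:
G(j) = (9 + j)²
(G(382) - 5178)*((119137 - 146979) - 282806) = ((9 + 382)² - 5178)*((119137 - 146979) - 282806) = (391² - 5178)*(-27842 - 282806) = (152881 - 5178)*(-310648) = 147703*(-310648) = -45883641544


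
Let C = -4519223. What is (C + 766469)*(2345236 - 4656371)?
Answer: 8673121115790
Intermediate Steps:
(C + 766469)*(2345236 - 4656371) = (-4519223 + 766469)*(2345236 - 4656371) = -3752754*(-2311135) = 8673121115790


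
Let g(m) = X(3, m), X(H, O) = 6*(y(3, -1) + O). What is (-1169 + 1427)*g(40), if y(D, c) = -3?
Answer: 57276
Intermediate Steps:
X(H, O) = -18 + 6*O (X(H, O) = 6*(-3 + O) = -18 + 6*O)
g(m) = -18 + 6*m
(-1169 + 1427)*g(40) = (-1169 + 1427)*(-18 + 6*40) = 258*(-18 + 240) = 258*222 = 57276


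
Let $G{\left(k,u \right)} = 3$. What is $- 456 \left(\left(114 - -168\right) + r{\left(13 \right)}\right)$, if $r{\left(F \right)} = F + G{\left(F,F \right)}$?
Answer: $-135888$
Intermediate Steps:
$r{\left(F \right)} = 3 + F$ ($r{\left(F \right)} = F + 3 = 3 + F$)
$- 456 \left(\left(114 - -168\right) + r{\left(13 \right)}\right) = - 456 \left(\left(114 - -168\right) + \left(3 + 13\right)\right) = - 456 \left(\left(114 + 168\right) + 16\right) = - 456 \left(282 + 16\right) = \left(-456\right) 298 = -135888$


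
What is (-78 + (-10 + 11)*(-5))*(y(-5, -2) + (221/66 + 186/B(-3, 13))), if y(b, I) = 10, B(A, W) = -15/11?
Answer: 3370381/330 ≈ 10213.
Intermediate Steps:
B(A, W) = -15/11 (B(A, W) = -15*1/11 = -15/11)
(-78 + (-10 + 11)*(-5))*(y(-5, -2) + (221/66 + 186/B(-3, 13))) = (-78 + (-10 + 11)*(-5))*(10 + (221/66 + 186/(-15/11))) = (-78 + 1*(-5))*(10 + (221*(1/66) + 186*(-11/15))) = (-78 - 5)*(10 + (221/66 - 682/5)) = -83*(10 - 43907/330) = -83*(-40607/330) = 3370381/330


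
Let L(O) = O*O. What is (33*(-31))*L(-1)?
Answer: -1023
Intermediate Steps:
L(O) = O**2
(33*(-31))*L(-1) = (33*(-31))*(-1)**2 = -1023*1 = -1023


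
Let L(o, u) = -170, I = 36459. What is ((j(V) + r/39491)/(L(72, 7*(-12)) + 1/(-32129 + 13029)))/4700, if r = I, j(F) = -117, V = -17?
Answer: 875541708/6026683875077 ≈ 0.00014528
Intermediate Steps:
r = 36459
((j(V) + r/39491)/(L(72, 7*(-12)) + 1/(-32129 + 13029)))/4700 = ((-117 + 36459/39491)/(-170 + 1/(-32129 + 13029)))/4700 = ((-117 + 36459*(1/39491))/(-170 + 1/(-19100)))*(1/4700) = ((-117 + 36459/39491)/(-170 - 1/19100))*(1/4700) = -4583988/(39491*(-3247001/19100))*(1/4700) = -4583988/39491*(-19100/3247001)*(1/4700) = (87554170800/128227316491)*(1/4700) = 875541708/6026683875077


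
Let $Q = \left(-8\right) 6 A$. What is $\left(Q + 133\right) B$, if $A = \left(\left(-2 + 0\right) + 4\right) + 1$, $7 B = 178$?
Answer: $- \frac{1958}{7} \approx -279.71$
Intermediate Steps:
$B = \frac{178}{7}$ ($B = \frac{1}{7} \cdot 178 = \frac{178}{7} \approx 25.429$)
$A = 3$ ($A = \left(-2 + 4\right) + 1 = 2 + 1 = 3$)
$Q = -144$ ($Q = \left(-8\right) 6 \cdot 3 = \left(-48\right) 3 = -144$)
$\left(Q + 133\right) B = \left(-144 + 133\right) \frac{178}{7} = \left(-11\right) \frac{178}{7} = - \frac{1958}{7}$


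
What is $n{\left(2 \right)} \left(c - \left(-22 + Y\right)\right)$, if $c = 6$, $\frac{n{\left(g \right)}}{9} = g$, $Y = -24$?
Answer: $936$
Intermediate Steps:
$n{\left(g \right)} = 9 g$
$n{\left(2 \right)} \left(c - \left(-22 + Y\right)\right) = 9 \cdot 2 \left(6 + \left(22 - -24\right)\right) = 18 \left(6 + \left(22 + 24\right)\right) = 18 \left(6 + 46\right) = 18 \cdot 52 = 936$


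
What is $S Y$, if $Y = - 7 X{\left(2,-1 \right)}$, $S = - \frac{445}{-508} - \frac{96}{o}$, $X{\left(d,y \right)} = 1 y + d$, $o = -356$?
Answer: $- \frac{362579}{45212} \approx -8.0195$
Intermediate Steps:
$X{\left(d,y \right)} = d + y$ ($X{\left(d,y \right)} = y + d = d + y$)
$S = \frac{51797}{45212}$ ($S = - \frac{445}{-508} - \frac{96}{-356} = \left(-445\right) \left(- \frac{1}{508}\right) - - \frac{24}{89} = \frac{445}{508} + \frac{24}{89} = \frac{51797}{45212} \approx 1.1456$)
$Y = -7$ ($Y = - 7 \left(2 - 1\right) = \left(-7\right) 1 = -7$)
$S Y = \frac{51797}{45212} \left(-7\right) = - \frac{362579}{45212}$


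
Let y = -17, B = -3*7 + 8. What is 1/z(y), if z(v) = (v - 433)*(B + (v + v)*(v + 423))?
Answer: 1/6217650 ≈ 1.6083e-7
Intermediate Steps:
B = -13 (B = -21 + 8 = -13)
z(v) = (-433 + v)*(-13 + 2*v*(423 + v)) (z(v) = (v - 433)*(-13 + (v + v)*(v + 423)) = (-433 + v)*(-13 + (2*v)*(423 + v)) = (-433 + v)*(-13 + 2*v*(423 + v)))
1/z(y) = 1/(5629 - 366331*(-17) - 20*(-17)² + 2*(-17)³) = 1/(5629 + 6227627 - 20*289 + 2*(-4913)) = 1/(5629 + 6227627 - 5780 - 9826) = 1/6217650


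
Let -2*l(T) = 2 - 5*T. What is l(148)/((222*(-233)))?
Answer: -123/17242 ≈ -0.0071337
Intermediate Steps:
l(T) = -1 + 5*T/2 (l(T) = -(2 - 5*T)/2 = -1 + 5*T/2)
l(148)/((222*(-233))) = (-1 + (5/2)*148)/((222*(-233))) = (-1 + 370)/(-51726) = 369*(-1/51726) = -123/17242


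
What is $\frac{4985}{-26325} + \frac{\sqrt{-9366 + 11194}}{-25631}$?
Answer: $- \frac{997}{5265} - \frac{2 \sqrt{457}}{25631} \approx -0.19103$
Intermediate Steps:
$\frac{4985}{-26325} + \frac{\sqrt{-9366 + 11194}}{-25631} = 4985 \left(- \frac{1}{26325}\right) + \sqrt{1828} \left(- \frac{1}{25631}\right) = - \frac{997}{5265} + 2 \sqrt{457} \left(- \frac{1}{25631}\right) = - \frac{997}{5265} - \frac{2 \sqrt{457}}{25631}$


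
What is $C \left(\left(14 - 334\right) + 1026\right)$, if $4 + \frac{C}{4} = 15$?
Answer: $31064$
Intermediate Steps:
$C = 44$ ($C = -16 + 4 \cdot 15 = -16 + 60 = 44$)
$C \left(\left(14 - 334\right) + 1026\right) = 44 \left(\left(14 - 334\right) + 1026\right) = 44 \left(-320 + 1026\right) = 44 \cdot 706 = 31064$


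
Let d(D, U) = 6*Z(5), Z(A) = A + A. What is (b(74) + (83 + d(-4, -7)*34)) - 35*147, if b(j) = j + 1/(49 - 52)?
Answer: -8845/3 ≈ -2948.3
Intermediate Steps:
Z(A) = 2*A
d(D, U) = 60 (d(D, U) = 6*(2*5) = 6*10 = 60)
b(j) = -⅓ + j (b(j) = j + 1/(-3) = j - ⅓ = -⅓ + j)
(b(74) + (83 + d(-4, -7)*34)) - 35*147 = ((-⅓ + 74) + (83 + 60*34)) - 35*147 = (221/3 + (83 + 2040)) - 5145 = (221/3 + 2123) - 5145 = 6590/3 - 5145 = -8845/3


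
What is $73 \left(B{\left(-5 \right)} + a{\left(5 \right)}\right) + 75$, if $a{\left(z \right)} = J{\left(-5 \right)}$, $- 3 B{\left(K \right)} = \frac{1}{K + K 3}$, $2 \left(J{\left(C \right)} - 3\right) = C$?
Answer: $\frac{6763}{60} \approx 112.72$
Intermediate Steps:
$J{\left(C \right)} = 3 + \frac{C}{2}$
$B{\left(K \right)} = - \frac{1}{12 K}$ ($B{\left(K \right)} = - \frac{1}{3 \left(K + K 3\right)} = - \frac{1}{3 \left(K + 3 K\right)} = - \frac{1}{3 \cdot 4 K} = - \frac{\frac{1}{4} \frac{1}{K}}{3} = - \frac{1}{12 K}$)
$a{\left(z \right)} = \frac{1}{2}$ ($a{\left(z \right)} = 3 + \frac{1}{2} \left(-5\right) = 3 - \frac{5}{2} = \frac{1}{2}$)
$73 \left(B{\left(-5 \right)} + a{\left(5 \right)}\right) + 75 = 73 \left(- \frac{1}{12 \left(-5\right)} + \frac{1}{2}\right) + 75 = 73 \left(\left(- \frac{1}{12}\right) \left(- \frac{1}{5}\right) + \frac{1}{2}\right) + 75 = 73 \left(\frac{1}{60} + \frac{1}{2}\right) + 75 = 73 \cdot \frac{31}{60} + 75 = \frac{2263}{60} + 75 = \frac{6763}{60}$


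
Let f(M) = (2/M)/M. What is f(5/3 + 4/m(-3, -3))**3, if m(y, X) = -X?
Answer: 8/729 ≈ 0.010974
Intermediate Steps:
f(M) = 2/M**2
f(5/3 + 4/m(-3, -3))**3 = (2/(5/3 + 4/((-1*(-3))))**2)**3 = (2/(5*(1/3) + 4/3)**2)**3 = (2/(5/3 + 4*(1/3))**2)**3 = (2/(5/3 + 4/3)**2)**3 = (2/3**2)**3 = (2*(1/9))**3 = (2/9)**3 = 8/729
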